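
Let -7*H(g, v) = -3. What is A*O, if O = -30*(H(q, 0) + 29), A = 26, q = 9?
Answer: -160680/7 ≈ -22954.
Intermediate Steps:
H(g, v) = 3/7 (H(g, v) = -⅐*(-3) = 3/7)
O = -6180/7 (O = -30*(3/7 + 29) = -30*206/7 = -6180/7 ≈ -882.86)
A*O = 26*(-6180/7) = -160680/7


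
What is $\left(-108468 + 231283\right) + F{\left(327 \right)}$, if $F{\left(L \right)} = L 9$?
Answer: $125758$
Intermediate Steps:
$F{\left(L \right)} = 9 L$
$\left(-108468 + 231283\right) + F{\left(327 \right)} = \left(-108468 + 231283\right) + 9 \cdot 327 = 122815 + 2943 = 125758$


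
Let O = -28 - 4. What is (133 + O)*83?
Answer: 8383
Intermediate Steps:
O = -32
(133 + O)*83 = (133 - 32)*83 = 101*83 = 8383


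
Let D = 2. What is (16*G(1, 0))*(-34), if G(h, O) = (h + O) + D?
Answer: -1632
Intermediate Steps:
G(h, O) = 2 + O + h (G(h, O) = (h + O) + 2 = (O + h) + 2 = 2 + O + h)
(16*G(1, 0))*(-34) = (16*(2 + 0 + 1))*(-34) = (16*3)*(-34) = 48*(-34) = -1632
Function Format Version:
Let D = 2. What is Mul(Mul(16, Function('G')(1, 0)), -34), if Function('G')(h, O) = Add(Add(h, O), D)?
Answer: -1632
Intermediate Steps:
Function('G')(h, O) = Add(2, O, h) (Function('G')(h, O) = Add(Add(h, O), 2) = Add(Add(O, h), 2) = Add(2, O, h))
Mul(Mul(16, Function('G')(1, 0)), -34) = Mul(Mul(16, Add(2, 0, 1)), -34) = Mul(Mul(16, 3), -34) = Mul(48, -34) = -1632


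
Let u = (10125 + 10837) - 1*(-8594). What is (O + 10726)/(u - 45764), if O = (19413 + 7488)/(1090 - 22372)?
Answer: -76081277/114979552 ≈ -0.66169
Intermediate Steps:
O = -8967/7094 (O = 26901/(-21282) = 26901*(-1/21282) = -8967/7094 ≈ -1.2640)
u = 29556 (u = 20962 + 8594 = 29556)
(O + 10726)/(u - 45764) = (-8967/7094 + 10726)/(29556 - 45764) = (76081277/7094)/(-16208) = (76081277/7094)*(-1/16208) = -76081277/114979552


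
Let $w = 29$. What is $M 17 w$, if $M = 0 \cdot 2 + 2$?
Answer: $986$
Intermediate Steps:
$M = 2$ ($M = 0 + 2 = 2$)
$M 17 w = 2 \cdot 17 \cdot 29 = 34 \cdot 29 = 986$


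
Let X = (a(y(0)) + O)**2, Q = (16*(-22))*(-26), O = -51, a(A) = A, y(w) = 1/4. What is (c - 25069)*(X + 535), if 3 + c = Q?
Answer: -49520155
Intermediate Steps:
y(w) = 1/4
Q = 9152 (Q = -352*(-26) = 9152)
X = 41209/16 (X = (1/4 - 51)**2 = (-203/4)**2 = 41209/16 ≈ 2575.6)
c = 9149 (c = -3 + 9152 = 9149)
(c - 25069)*(X + 535) = (9149 - 25069)*(41209/16 + 535) = -15920*49769/16 = -49520155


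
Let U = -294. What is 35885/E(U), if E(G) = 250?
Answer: 7177/50 ≈ 143.54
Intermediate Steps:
35885/E(U) = 35885/250 = 35885*(1/250) = 7177/50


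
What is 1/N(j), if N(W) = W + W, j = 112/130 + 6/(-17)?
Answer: 1105/1124 ≈ 0.98310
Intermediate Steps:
j = 562/1105 (j = 112*(1/130) + 6*(-1/17) = 56/65 - 6/17 = 562/1105 ≈ 0.50860)
N(W) = 2*W
1/N(j) = 1/(2*(562/1105)) = 1/(1124/1105) = 1105/1124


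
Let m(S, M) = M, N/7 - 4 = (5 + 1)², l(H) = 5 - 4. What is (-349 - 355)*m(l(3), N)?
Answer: -197120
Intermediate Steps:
l(H) = 1
N = 280 (N = 28 + 7*(5 + 1)² = 28 + 7*6² = 28 + 7*36 = 28 + 252 = 280)
(-349 - 355)*m(l(3), N) = (-349 - 355)*280 = -704*280 = -197120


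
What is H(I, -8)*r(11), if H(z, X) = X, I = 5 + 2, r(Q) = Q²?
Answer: -968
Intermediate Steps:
I = 7
H(I, -8)*r(11) = -8*11² = -8*121 = -968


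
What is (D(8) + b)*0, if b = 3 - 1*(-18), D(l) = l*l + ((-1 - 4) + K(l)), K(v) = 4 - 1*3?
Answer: 0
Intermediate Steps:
K(v) = 1 (K(v) = 4 - 3 = 1)
D(l) = -4 + l**2 (D(l) = l*l + ((-1 - 4) + 1) = l**2 + (-5 + 1) = l**2 - 4 = -4 + l**2)
b = 21 (b = 3 + 18 = 21)
(D(8) + b)*0 = ((-4 + 8**2) + 21)*0 = ((-4 + 64) + 21)*0 = (60 + 21)*0 = 81*0 = 0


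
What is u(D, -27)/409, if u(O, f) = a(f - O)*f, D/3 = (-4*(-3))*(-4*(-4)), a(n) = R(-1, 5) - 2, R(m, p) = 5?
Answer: -81/409 ≈ -0.19804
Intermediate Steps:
a(n) = 3 (a(n) = 5 - 2 = 3)
D = 576 (D = 3*((-4*(-3))*(-4*(-4))) = 3*(12*16) = 3*192 = 576)
u(O, f) = 3*f
u(D, -27)/409 = (3*(-27))/409 = -81*1/409 = -81/409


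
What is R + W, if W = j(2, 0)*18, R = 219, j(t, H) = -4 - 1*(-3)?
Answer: 201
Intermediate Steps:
j(t, H) = -1 (j(t, H) = -4 + 3 = -1)
W = -18 (W = -1*18 = -18)
R + W = 219 - 18 = 201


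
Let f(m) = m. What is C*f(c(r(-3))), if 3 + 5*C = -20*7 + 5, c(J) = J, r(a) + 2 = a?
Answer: 138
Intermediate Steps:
r(a) = -2 + a
C = -138/5 (C = -⅗ + (-20*7 + 5)/5 = -⅗ + (-140 + 5)/5 = -⅗ + (⅕)*(-135) = -⅗ - 27 = -138/5 ≈ -27.600)
C*f(c(r(-3))) = -138*(-2 - 3)/5 = -138/5*(-5) = 138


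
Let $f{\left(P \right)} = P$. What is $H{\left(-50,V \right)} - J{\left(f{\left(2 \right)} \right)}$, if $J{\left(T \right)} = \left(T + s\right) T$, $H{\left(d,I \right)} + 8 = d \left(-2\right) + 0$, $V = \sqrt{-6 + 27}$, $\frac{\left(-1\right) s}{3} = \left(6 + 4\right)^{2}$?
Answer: $688$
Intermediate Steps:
$s = -300$ ($s = - 3 \left(6 + 4\right)^{2} = - 3 \cdot 10^{2} = \left(-3\right) 100 = -300$)
$V = \sqrt{21} \approx 4.5826$
$H{\left(d,I \right)} = -8 - 2 d$ ($H{\left(d,I \right)} = -8 + \left(d \left(-2\right) + 0\right) = -8 + \left(- 2 d + 0\right) = -8 - 2 d$)
$J{\left(T \right)} = T \left(-300 + T\right)$ ($J{\left(T \right)} = \left(T - 300\right) T = \left(-300 + T\right) T = T \left(-300 + T\right)$)
$H{\left(-50,V \right)} - J{\left(f{\left(2 \right)} \right)} = \left(-8 - -100\right) - 2 \left(-300 + 2\right) = \left(-8 + 100\right) - 2 \left(-298\right) = 92 - -596 = 92 + 596 = 688$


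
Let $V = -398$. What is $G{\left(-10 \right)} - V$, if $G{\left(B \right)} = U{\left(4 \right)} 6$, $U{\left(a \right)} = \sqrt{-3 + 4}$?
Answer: $404$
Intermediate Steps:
$U{\left(a \right)} = 1$ ($U{\left(a \right)} = \sqrt{1} = 1$)
$G{\left(B \right)} = 6$ ($G{\left(B \right)} = 1 \cdot 6 = 6$)
$G{\left(-10 \right)} - V = 6 - -398 = 6 + 398 = 404$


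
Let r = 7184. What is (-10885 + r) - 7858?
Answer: -11559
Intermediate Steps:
(-10885 + r) - 7858 = (-10885 + 7184) - 7858 = -3701 - 7858 = -11559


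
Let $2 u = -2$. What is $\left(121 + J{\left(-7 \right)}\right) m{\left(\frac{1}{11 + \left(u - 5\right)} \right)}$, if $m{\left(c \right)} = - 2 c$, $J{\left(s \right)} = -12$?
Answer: $- \frac{218}{5} \approx -43.6$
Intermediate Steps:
$u = -1$ ($u = \frac{1}{2} \left(-2\right) = -1$)
$\left(121 + J{\left(-7 \right)}\right) m{\left(\frac{1}{11 + \left(u - 5\right)} \right)} = \left(121 - 12\right) \left(- \frac{2}{11 - 6}\right) = 109 \left(- \frac{2}{11 - 6}\right) = 109 \left(- \frac{2}{5}\right) = - \frac{218}{5}$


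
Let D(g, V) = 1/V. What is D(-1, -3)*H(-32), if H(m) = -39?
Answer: 13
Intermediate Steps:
D(g, V) = 1/V
D(-1, -3)*H(-32) = -39/(-3) = -1/3*(-39) = 13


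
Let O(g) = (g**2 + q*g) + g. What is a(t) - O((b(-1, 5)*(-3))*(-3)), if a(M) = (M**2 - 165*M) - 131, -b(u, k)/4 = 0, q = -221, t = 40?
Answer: -5131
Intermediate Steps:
b(u, k) = 0 (b(u, k) = -4*0 = 0)
O(g) = g**2 - 220*g (O(g) = (g**2 - 221*g) + g = g**2 - 220*g)
a(M) = -131 + M**2 - 165*M
a(t) - O((b(-1, 5)*(-3))*(-3)) = (-131 + 40**2 - 165*40) - (0*(-3))*(-3)*(-220 + (0*(-3))*(-3)) = (-131 + 1600 - 6600) - 0*(-3)*(-220 + 0*(-3)) = -5131 - 0*(-220 + 0) = -5131 - 0*(-220) = -5131 - 1*0 = -5131 + 0 = -5131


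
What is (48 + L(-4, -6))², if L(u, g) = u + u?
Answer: 1600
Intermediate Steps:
L(u, g) = 2*u
(48 + L(-4, -6))² = (48 + 2*(-4))² = (48 - 8)² = 40² = 1600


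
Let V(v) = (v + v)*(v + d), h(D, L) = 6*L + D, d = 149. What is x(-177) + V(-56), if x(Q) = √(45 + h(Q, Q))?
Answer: -10416 + I*√1194 ≈ -10416.0 + 34.554*I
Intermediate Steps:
h(D, L) = D + 6*L
V(v) = 2*v*(149 + v) (V(v) = (v + v)*(v + 149) = (2*v)*(149 + v) = 2*v*(149 + v))
x(Q) = √(45 + 7*Q) (x(Q) = √(45 + (Q + 6*Q)) = √(45 + 7*Q))
x(-177) + V(-56) = √(45 + 7*(-177)) + 2*(-56)*(149 - 56) = √(45 - 1239) + 2*(-56)*93 = √(-1194) - 10416 = I*√1194 - 10416 = -10416 + I*√1194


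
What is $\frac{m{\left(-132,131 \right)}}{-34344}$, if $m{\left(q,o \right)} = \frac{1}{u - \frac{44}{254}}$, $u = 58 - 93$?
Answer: $\frac{127}{153414648} \approx 8.2782 \cdot 10^{-7}$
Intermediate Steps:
$u = -35$ ($u = 58 - 93 = -35$)
$m{\left(q,o \right)} = - \frac{127}{4467}$ ($m{\left(q,o \right)} = \frac{1}{-35 - \frac{44}{254}} = \frac{1}{-35 - \frac{22}{127}} = \frac{1}{- \frac{4467}{127}} = - \frac{127}{4467}$)
$\frac{m{\left(-132,131 \right)}}{-34344} = - \frac{127}{4467 \left(-34344\right)} = \left(- \frac{127}{4467}\right) \left(- \frac{1}{34344}\right) = \frac{127}{153414648}$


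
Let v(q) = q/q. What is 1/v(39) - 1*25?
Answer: -24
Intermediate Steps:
v(q) = 1
1/v(39) - 1*25 = 1/1 - 1*25 = 1 - 25 = -24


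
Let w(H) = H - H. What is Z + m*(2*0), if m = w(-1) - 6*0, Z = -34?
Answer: -34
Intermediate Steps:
w(H) = 0
m = 0 (m = 0 - 6*0 = 0 + 0 = 0)
Z + m*(2*0) = -34 + 0*(2*0) = -34 + 0*0 = -34 + 0 = -34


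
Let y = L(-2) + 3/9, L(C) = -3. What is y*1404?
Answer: -3744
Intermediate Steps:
y = -8/3 (y = -3 + 3/9 = -3 + 3*(⅑) = -3 + ⅓ = -8/3 ≈ -2.6667)
y*1404 = -8/3*1404 = -3744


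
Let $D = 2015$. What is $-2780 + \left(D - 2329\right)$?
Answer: $-3094$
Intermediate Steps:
$-2780 + \left(D - 2329\right) = -2780 + \left(2015 - 2329\right) = -2780 - 314 = -3094$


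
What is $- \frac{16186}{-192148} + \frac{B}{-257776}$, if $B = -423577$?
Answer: $\frac{21390458933}{12382785712} \approx 1.7274$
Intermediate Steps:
$- \frac{16186}{-192148} + \frac{B}{-257776} = - \frac{16186}{-192148} - \frac{423577}{-257776} = \left(-16186\right) \left(- \frac{1}{192148}\right) - - \frac{423577}{257776} = \frac{8093}{96074} + \frac{423577}{257776} = \frac{21390458933}{12382785712}$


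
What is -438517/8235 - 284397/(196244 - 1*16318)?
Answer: -81242619037/1481690610 ≈ -54.831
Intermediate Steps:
-438517/8235 - 284397/(196244 - 1*16318) = -438517*1/8235 - 284397/(196244 - 16318) = -438517/8235 - 284397/179926 = -81242619037/1481690610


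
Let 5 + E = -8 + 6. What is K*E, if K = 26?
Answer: -182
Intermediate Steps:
E = -7 (E = -5 + (-8 + 6) = -5 - 2 = -7)
K*E = 26*(-7) = -182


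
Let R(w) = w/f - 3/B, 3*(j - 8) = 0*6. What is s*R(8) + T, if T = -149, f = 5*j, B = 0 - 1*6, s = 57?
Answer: -1091/10 ≈ -109.10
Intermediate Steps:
j = 8 (j = 8 + (0*6)/3 = 8 + (1/3)*0 = 8 + 0 = 8)
B = -6 (B = 0 - 6 = -6)
f = 40 (f = 5*8 = 40)
R(w) = 1/2 + w/40 (R(w) = w/40 - 3/(-6) = w*(1/40) - 3*(-1/6) = w/40 + 1/2 = 1/2 + w/40)
s*R(8) + T = 57*(1/2 + (1/40)*8) - 149 = 57*(1/2 + 1/5) - 149 = 57*(7/10) - 149 = 399/10 - 149 = -1091/10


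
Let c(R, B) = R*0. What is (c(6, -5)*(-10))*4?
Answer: 0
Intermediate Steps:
c(R, B) = 0
(c(6, -5)*(-10))*4 = (0*(-10))*4 = 0*4 = 0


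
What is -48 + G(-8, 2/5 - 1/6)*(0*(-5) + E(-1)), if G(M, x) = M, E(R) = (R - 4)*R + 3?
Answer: -112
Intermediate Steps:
E(R) = 3 + R*(-4 + R) (E(R) = (-4 + R)*R + 3 = R*(-4 + R) + 3 = 3 + R*(-4 + R))
-48 + G(-8, 2/5 - 1/6)*(0*(-5) + E(-1)) = -48 - 8*(0*(-5) + (3 + (-1)² - 4*(-1))) = -48 - 8*(0 + (3 + 1 + 4)) = -48 - 8*(0 + 8) = -48 - 8*8 = -48 - 64 = -112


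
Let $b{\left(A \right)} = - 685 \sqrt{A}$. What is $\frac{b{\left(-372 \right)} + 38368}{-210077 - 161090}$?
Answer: $- \frac{38368}{371167} + \frac{1370 i \sqrt{93}}{371167} \approx -0.10337 + 0.035595 i$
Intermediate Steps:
$\frac{b{\left(-372 \right)} + 38368}{-210077 - 161090} = \frac{- 685 \sqrt{-372} + 38368}{-210077 - 161090} = \frac{- 685 \cdot 2 i \sqrt{93} + 38368}{-371167} = \left(- 1370 i \sqrt{93} + 38368\right) \left(- \frac{1}{371167}\right) = \left(38368 - 1370 i \sqrt{93}\right) \left(- \frac{1}{371167}\right) = - \frac{38368}{371167} + \frac{1370 i \sqrt{93}}{371167}$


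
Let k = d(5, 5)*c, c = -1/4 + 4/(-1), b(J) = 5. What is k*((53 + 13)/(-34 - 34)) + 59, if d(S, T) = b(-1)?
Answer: 637/8 ≈ 79.625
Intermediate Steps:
c = -17/4 (c = -1*¼ + 4*(-1) = -¼ - 4 = -17/4 ≈ -4.2500)
d(S, T) = 5
k = -85/4 (k = 5*(-17/4) = -85/4 ≈ -21.250)
k*((53 + 13)/(-34 - 34)) + 59 = -85*(53 + 13)/(4*(-34 - 34)) + 59 = -2805/(2*(-68)) + 59 = -2805*(-1)/(2*68) + 59 = -85/4*(-33/34) + 59 = 165/8 + 59 = 637/8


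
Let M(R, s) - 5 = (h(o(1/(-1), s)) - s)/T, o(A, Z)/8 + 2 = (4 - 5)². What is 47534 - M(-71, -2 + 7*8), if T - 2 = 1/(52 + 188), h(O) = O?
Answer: 22876329/481 ≈ 47560.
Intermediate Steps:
o(A, Z) = -8 (o(A, Z) = -16 + 8*(4 - 5)² = -16 + 8*(-1)² = -16 + 8*1 = -16 + 8 = -8)
T = 481/240 (T = 2 + 1/(52 + 188) = 2 + 1/240 = 481/240 ≈ 2.0042)
M(R, s) = 485/481 - 240*s/481 (M(R, s) = 5 + (-8 - s)/(481/240) = 5 + (-8 - s)*(240/481) = 5 + (-1920/481 - 240*s/481) = 485/481 - 240*s/481)
47534 - M(-71, -2 + 7*8) = 47534 - (485/481 - 240*(-2 + 7*8)/481) = 47534 - (485/481 - 240*(-2 + 56)/481) = 47534 - (485/481 - 240/481*54) = 47534 - (485/481 - 12960/481) = 47534 - 1*(-12475/481) = 47534 + 12475/481 = 22876329/481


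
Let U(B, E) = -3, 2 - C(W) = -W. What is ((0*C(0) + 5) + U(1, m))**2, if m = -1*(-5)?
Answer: 4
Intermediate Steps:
C(W) = 2 + W (C(W) = 2 - (-1)*W = 2 + W)
m = 5
((0*C(0) + 5) + U(1, m))**2 = ((0*(2 + 0) + 5) - 3)**2 = ((0*2 + 5) - 3)**2 = ((0 + 5) - 3)**2 = (5 - 3)**2 = 2**2 = 4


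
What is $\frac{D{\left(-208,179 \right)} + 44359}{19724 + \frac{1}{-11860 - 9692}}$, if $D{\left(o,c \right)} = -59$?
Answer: $\frac{954753600}{425091647} \approx 2.246$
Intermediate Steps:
$\frac{D{\left(-208,179 \right)} + 44359}{19724 + \frac{1}{-11860 - 9692}} = \frac{-59 + 44359}{19724 + \frac{1}{-11860 - 9692}} = \frac{44300}{19724 + \frac{1}{-21552}} = \frac{44300}{19724 - \frac{1}{21552}} = \frac{44300}{\frac{425091647}{21552}} = 44300 \cdot \frac{21552}{425091647} = \frac{954753600}{425091647}$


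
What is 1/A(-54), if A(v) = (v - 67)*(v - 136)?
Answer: 1/22990 ≈ 4.3497e-5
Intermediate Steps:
A(v) = (-136 + v)*(-67 + v) (A(v) = (-67 + v)*(-136 + v) = (-136 + v)*(-67 + v))
1/A(-54) = 1/(9112 + (-54)² - 203*(-54)) = 1/(9112 + 2916 + 10962) = 1/22990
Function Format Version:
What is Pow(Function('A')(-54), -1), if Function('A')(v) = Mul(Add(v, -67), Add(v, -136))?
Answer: Rational(1, 22990) ≈ 4.3497e-5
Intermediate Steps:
Function('A')(v) = Mul(Add(-136, v), Add(-67, v)) (Function('A')(v) = Mul(Add(-67, v), Add(-136, v)) = Mul(Add(-136, v), Add(-67, v)))
Pow(Function('A')(-54), -1) = Pow(Add(9112, Pow(-54, 2), Mul(-203, -54)), -1) = Pow(Add(9112, 2916, 10962), -1) = Pow(22990, -1) = Rational(1, 22990)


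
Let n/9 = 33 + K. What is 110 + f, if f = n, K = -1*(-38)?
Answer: 749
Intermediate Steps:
K = 38
n = 639 (n = 9*(33 + 38) = 9*71 = 639)
f = 639
110 + f = 110 + 639 = 749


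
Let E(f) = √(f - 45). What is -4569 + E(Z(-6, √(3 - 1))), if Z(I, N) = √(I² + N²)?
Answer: -4569 + I*√(45 - √38) ≈ -4569.0 + 6.2318*I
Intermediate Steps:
E(f) = √(-45 + f)
-4569 + E(Z(-6, √(3 - 1))) = -4569 + √(-45 + √((-6)² + (√(3 - 1))²)) = -4569 + √(-45 + √(36 + (√2)²)) = -4569 + √(-45 + √(36 + 2)) = -4569 + √(-45 + √38)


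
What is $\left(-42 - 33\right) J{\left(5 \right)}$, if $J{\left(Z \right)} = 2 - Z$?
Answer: $225$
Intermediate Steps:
$\left(-42 - 33\right) J{\left(5 \right)} = \left(-42 - 33\right) \left(2 - 5\right) = - 75 \left(2 - 5\right) = \left(-75\right) \left(-3\right) = 225$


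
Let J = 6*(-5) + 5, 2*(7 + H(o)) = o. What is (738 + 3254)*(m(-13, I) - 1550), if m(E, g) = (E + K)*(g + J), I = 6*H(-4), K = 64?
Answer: -22271368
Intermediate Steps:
H(o) = -7 + o/2
J = -25 (J = -30 + 5 = -25)
I = -54 (I = 6*(-7 + (1/2)*(-4)) = 6*(-7 - 2) = 6*(-9) = -54)
m(E, g) = (-25 + g)*(64 + E) (m(E, g) = (E + 64)*(g - 25) = (64 + E)*(-25 + g) = (-25 + g)*(64 + E))
(738 + 3254)*(m(-13, I) - 1550) = (738 + 3254)*((-1600 - 25*(-13) + 64*(-54) - 13*(-54)) - 1550) = 3992*((-1600 + 325 - 3456 + 702) - 1550) = 3992*(-4029 - 1550) = 3992*(-5579) = -22271368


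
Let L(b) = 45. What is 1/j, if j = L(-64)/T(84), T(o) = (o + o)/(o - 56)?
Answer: 2/15 ≈ 0.13333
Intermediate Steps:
T(o) = 2*o/(-56 + o) (T(o) = (2*o)/(-56 + o) = 2*o/(-56 + o))
j = 15/2 (j = 45/((2*84/(-56 + 84))) = 45/((2*84/28)) = 45/((2*84*(1/28))) = 45/6 = 45*(⅙) = 15/2 ≈ 7.5000)
1/j = 1/(15/2) = 2/15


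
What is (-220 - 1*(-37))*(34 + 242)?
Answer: -50508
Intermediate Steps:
(-220 - 1*(-37))*(34 + 242) = (-220 + 37)*276 = -183*276 = -50508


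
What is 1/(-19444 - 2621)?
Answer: -1/22065 ≈ -4.5321e-5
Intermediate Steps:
1/(-19444 - 2621) = 1/(-22065) = -1/22065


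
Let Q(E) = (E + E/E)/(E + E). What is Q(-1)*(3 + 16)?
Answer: 0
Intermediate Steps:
Q(E) = (1 + E)/(2*E) (Q(E) = (E + 1)/((2*E)) = (1 + E)*(1/(2*E)) = (1 + E)/(2*E))
Q(-1)*(3 + 16) = ((½)*(1 - 1)/(-1))*(3 + 16) = ((½)*(-1)*0)*19 = 0*19 = 0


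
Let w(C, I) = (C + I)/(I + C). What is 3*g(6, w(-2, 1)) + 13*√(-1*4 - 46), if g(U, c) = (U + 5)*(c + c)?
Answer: 66 + 65*I*√2 ≈ 66.0 + 91.924*I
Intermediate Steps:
w(C, I) = 1 (w(C, I) = (C + I)/(C + I) = 1)
g(U, c) = 2*c*(5 + U) (g(U, c) = (5 + U)*(2*c) = 2*c*(5 + U))
3*g(6, w(-2, 1)) + 13*√(-1*4 - 46) = 3*(2*1*(5 + 6)) + 13*√(-1*4 - 46) = 3*(2*1*11) + 13*√(-4 - 46) = 3*22 + 13*√(-50) = 66 + 13*(5*I*√2) = 66 + 65*I*√2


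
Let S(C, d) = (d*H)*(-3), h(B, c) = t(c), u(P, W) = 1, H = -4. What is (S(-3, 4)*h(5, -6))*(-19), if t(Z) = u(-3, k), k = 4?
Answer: -912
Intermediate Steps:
t(Z) = 1
h(B, c) = 1
S(C, d) = 12*d (S(C, d) = (d*(-4))*(-3) = -4*d*(-3) = 12*d)
(S(-3, 4)*h(5, -6))*(-19) = ((12*4)*1)*(-19) = (48*1)*(-19) = 48*(-19) = -912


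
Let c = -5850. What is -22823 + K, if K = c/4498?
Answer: -3948604/173 ≈ -22824.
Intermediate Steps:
K = -225/173 (K = -5850/4498 = -5850*1/4498 = -225/173 ≈ -1.3006)
-22823 + K = -22823 - 225/173 = -3948604/173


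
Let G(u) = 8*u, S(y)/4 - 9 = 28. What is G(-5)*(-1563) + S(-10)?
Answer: 62668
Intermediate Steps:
S(y) = 148 (S(y) = 36 + 4*28 = 36 + 112 = 148)
G(-5)*(-1563) + S(-10) = (8*(-5))*(-1563) + 148 = -40*(-1563) + 148 = 62520 + 148 = 62668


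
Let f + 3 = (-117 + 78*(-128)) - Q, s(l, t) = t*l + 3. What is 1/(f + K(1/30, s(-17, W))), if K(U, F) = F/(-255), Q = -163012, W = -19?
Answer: 255/38991214 ≈ 6.5399e-6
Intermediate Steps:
s(l, t) = 3 + l*t (s(l, t) = l*t + 3 = 3 + l*t)
K(U, F) = -F/255 (K(U, F) = F*(-1/255) = -F/255)
f = 152908 (f = -3 + ((-117 + 78*(-128)) - 1*(-163012)) = -3 + ((-117 - 9984) + 163012) = -3 + (-10101 + 163012) = -3 + 152911 = 152908)
1/(f + K(1/30, s(-17, W))) = 1/(152908 - (3 - 17*(-19))/255) = 1/(152908 - (3 + 323)/255) = 1/(152908 - 1/255*326) = 1/(152908 - 326/255) = 1/(38991214/255) = 255/38991214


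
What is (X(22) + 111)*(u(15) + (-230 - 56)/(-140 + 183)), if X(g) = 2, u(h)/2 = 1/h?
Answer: -475052/645 ≈ -736.51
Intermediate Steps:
u(h) = 2/h
(X(22) + 111)*(u(15) + (-230 - 56)/(-140 + 183)) = (2 + 111)*(2/15 + (-230 - 56)/(-140 + 183)) = 113*(2*(1/15) - 286/43) = 113*(2/15 - 286*1/43) = 113*(2/15 - 286/43) = 113*(-4204/645) = -475052/645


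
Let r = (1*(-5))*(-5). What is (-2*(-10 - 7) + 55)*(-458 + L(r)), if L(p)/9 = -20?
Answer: -56782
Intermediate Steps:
r = 25 (r = -5*(-5) = 25)
L(p) = -180 (L(p) = 9*(-20) = -180)
(-2*(-10 - 7) + 55)*(-458 + L(r)) = (-2*(-10 - 7) + 55)*(-458 - 180) = (-2*(-17) + 55)*(-638) = (34 + 55)*(-638) = 89*(-638) = -56782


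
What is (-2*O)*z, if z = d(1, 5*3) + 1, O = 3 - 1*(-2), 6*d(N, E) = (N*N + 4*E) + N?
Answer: -340/3 ≈ -113.33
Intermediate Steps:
d(N, E) = N/6 + N²/6 + 2*E/3 (d(N, E) = ((N*N + 4*E) + N)/6 = ((N² + 4*E) + N)/6 = (N + N² + 4*E)/6 = N/6 + N²/6 + 2*E/3)
O = 5 (O = 3 + 2 = 5)
z = 34/3 (z = ((⅙)*1 + (⅙)*1² + 2*(5*3)/3) + 1 = (⅙ + (⅙)*1 + (⅔)*15) + 1 = (⅙ + ⅙ + 10) + 1 = 31/3 + 1 = 34/3 ≈ 11.333)
(-2*O)*z = -2*5*(34/3) = -10*34/3 = -340/3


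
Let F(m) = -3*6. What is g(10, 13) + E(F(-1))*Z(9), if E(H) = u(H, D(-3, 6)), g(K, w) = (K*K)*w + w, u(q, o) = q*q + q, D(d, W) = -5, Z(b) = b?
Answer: 4067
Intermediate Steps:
F(m) = -18
u(q, o) = q + q**2 (u(q, o) = q**2 + q = q + q**2)
g(K, w) = w + w*K**2 (g(K, w) = K**2*w + w = w*K**2 + w = w + w*K**2)
E(H) = H*(1 + H)
g(10, 13) + E(F(-1))*Z(9) = 13*(1 + 10**2) - 18*(1 - 18)*9 = 13*(1 + 100) - 18*(-17)*9 = 13*101 + 306*9 = 1313 + 2754 = 4067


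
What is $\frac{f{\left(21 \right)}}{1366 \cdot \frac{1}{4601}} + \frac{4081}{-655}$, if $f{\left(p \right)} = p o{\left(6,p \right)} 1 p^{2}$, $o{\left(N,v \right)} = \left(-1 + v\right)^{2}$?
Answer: $\frac{5581889003677}{447365} \approx 1.2477 \cdot 10^{7}$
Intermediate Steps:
$f{\left(p \right)} = p^{3} \left(-1 + p\right)^{2}$ ($f{\left(p \right)} = p \left(-1 + p\right)^{2} \cdot 1 p^{2} = p \left(-1 + p\right)^{2} p^{2} = p^{3} \left(-1 + p\right)^{2}$)
$\frac{f{\left(21 \right)}}{1366 \cdot \frac{1}{4601}} + \frac{4081}{-655} = \frac{21^{3} \left(-1 + 21\right)^{2}}{1366 \cdot \frac{1}{4601}} + \frac{4081}{-655} = \frac{9261 \cdot 20^{2}}{1366 \cdot \frac{1}{4601}} + 4081 \left(- \frac{1}{655}\right) = \frac{9261 \cdot 400}{\frac{1366}{4601}} - \frac{4081}{655} = 3704400 \cdot \frac{4601}{1366} - \frac{4081}{655} = \frac{8521972200}{683} - \frac{4081}{655} = \frac{5581889003677}{447365}$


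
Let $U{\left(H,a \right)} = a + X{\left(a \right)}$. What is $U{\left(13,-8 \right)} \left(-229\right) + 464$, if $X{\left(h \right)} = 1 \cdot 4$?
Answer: $1380$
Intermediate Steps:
$X{\left(h \right)} = 4$
$U{\left(H,a \right)} = 4 + a$ ($U{\left(H,a \right)} = a + 4 = 4 + a$)
$U{\left(13,-8 \right)} \left(-229\right) + 464 = \left(4 - 8\right) \left(-229\right) + 464 = \left(-4\right) \left(-229\right) + 464 = 916 + 464 = 1380$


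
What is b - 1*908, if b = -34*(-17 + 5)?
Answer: -500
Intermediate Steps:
b = 408 (b = -34*(-12) = 408)
b - 1*908 = 408 - 1*908 = 408 - 908 = -500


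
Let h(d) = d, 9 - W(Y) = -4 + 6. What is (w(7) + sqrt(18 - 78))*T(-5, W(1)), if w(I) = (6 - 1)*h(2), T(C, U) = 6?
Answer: 60 + 12*I*sqrt(15) ≈ 60.0 + 46.476*I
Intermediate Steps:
W(Y) = 7 (W(Y) = 9 - (-4 + 6) = 9 - 1*2 = 9 - 2 = 7)
w(I) = 10 (w(I) = (6 - 1)*2 = 5*2 = 10)
(w(7) + sqrt(18 - 78))*T(-5, W(1)) = (10 + sqrt(18 - 78))*6 = (10 + sqrt(-60))*6 = (10 + 2*I*sqrt(15))*6 = 60 + 12*I*sqrt(15)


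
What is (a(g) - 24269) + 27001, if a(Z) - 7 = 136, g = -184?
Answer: 2875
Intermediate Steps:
a(Z) = 143 (a(Z) = 7 + 136 = 143)
(a(g) - 24269) + 27001 = (143 - 24269) + 27001 = -24126 + 27001 = 2875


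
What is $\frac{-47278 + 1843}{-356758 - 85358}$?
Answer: $\frac{15145}{147372} \approx 0.10277$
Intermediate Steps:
$\frac{-47278 + 1843}{-356758 - 85358} = - \frac{45435}{-442116} = \left(-45435\right) \left(- \frac{1}{442116}\right) = \frac{15145}{147372}$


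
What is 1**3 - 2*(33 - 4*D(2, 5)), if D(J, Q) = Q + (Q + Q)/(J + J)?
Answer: -5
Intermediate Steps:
D(J, Q) = Q + Q/J (D(J, Q) = Q + (2*Q)/((2*J)) = Q + (2*Q)*(1/(2*J)) = Q + Q/J)
1**3 - 2*(33 - 4*D(2, 5)) = 1**3 - 2*(33 - 4*(5 + 5/2)) = 1 - 2*(33 - 4*(5 + 5*(1/2))) = 1 - 2*(33 - 4*(5 + 5/2)) = 1 - 2*(33 - 4*15/2) = 1 - 2*(33 - 1*30) = 1 - 2*(33 - 30) = 1 - 2*3 = 1 - 6 = -5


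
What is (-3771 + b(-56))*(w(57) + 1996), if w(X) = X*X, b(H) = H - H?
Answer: -19778895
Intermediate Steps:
b(H) = 0
w(X) = X²
(-3771 + b(-56))*(w(57) + 1996) = (-3771 + 0)*(57² + 1996) = -3771*(3249 + 1996) = -3771*5245 = -19778895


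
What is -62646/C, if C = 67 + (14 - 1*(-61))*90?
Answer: -62646/6817 ≈ -9.1897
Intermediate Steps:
C = 6817 (C = 67 + (14 + 61)*90 = 67 + 75*90 = 67 + 6750 = 6817)
-62646/C = -62646/6817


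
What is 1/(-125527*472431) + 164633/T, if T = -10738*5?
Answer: -1394743638303773/454852829870790 ≈ -3.0664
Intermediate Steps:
T = -53690
1/(-125527*472431) + 164633/T = 1/(-125527*472431) + 164633/(-53690) = -1/125527*1/472431 + 164633*(-1/53690) = -1/59302846137 - 23519/7670 = -1394743638303773/454852829870790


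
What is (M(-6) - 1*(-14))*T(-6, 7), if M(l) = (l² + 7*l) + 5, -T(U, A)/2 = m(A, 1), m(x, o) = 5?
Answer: -130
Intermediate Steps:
T(U, A) = -10 (T(U, A) = -2*5 = -10)
M(l) = 5 + l² + 7*l
(M(-6) - 1*(-14))*T(-6, 7) = ((5 + (-6)² + 7*(-6)) - 1*(-14))*(-10) = ((5 + 36 - 42) + 14)*(-10) = (-1 + 14)*(-10) = 13*(-10) = -130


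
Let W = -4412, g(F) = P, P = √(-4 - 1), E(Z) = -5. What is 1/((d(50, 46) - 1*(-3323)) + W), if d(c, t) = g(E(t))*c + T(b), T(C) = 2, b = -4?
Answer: -1087/1194069 - 50*I*√5/1194069 ≈ -0.00091033 - 9.3632e-5*I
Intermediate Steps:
P = I*√5 (P = √(-5) = I*√5 ≈ 2.2361*I)
g(F) = I*√5
d(c, t) = 2 + I*c*√5 (d(c, t) = (I*√5)*c + 2 = I*c*√5 + 2 = 2 + I*c*√5)
1/((d(50, 46) - 1*(-3323)) + W) = 1/(((2 + I*50*√5) - 1*(-3323)) - 4412) = 1/(((2 + 50*I*√5) + 3323) - 4412) = 1/((3325 + 50*I*√5) - 4412) = 1/(-1087 + 50*I*√5)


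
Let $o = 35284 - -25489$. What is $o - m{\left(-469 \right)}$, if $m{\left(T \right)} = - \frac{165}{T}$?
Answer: $\frac{28502372}{469} \approx 60773.0$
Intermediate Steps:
$o = 60773$ ($o = 35284 + 25489 = 60773$)
$o - m{\left(-469 \right)} = 60773 - - \frac{165}{-469} = 60773 - \left(-165\right) \left(- \frac{1}{469}\right) = 60773 - \frac{165}{469} = \frac{28502372}{469}$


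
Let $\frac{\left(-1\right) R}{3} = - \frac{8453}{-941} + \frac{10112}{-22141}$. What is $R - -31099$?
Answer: $\frac{647404816976}{20834681} \approx 31073.0$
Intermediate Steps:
$R = - \frac{532927443}{20834681}$ ($R = - 3 \left(- \frac{8453}{-941} + \frac{10112}{-22141}\right) = - 3 \left(\left(-8453\right) \left(- \frac{1}{941}\right) + 10112 \left(- \frac{1}{22141}\right)\right) = - 3 \left(\frac{8453}{941} - \frac{10112}{22141}\right) = \left(-3\right) \frac{177642481}{20834681} = - \frac{532927443}{20834681} \approx -25.579$)
$R - -31099 = - \frac{532927443}{20834681} - -31099 = - \frac{532927443}{20834681} + 31099 = \frac{647404816976}{20834681}$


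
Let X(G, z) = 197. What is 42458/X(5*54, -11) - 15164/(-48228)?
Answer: 512662933/2375229 ≈ 215.84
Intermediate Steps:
42458/X(5*54, -11) - 15164/(-48228) = 42458/197 - 15164/(-48228) = 42458*(1/197) - 15164*(-1/48228) = 42458/197 + 3791/12057 = 512662933/2375229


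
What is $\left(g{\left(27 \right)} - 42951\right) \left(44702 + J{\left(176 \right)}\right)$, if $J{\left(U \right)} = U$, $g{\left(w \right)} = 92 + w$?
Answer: $-1922214496$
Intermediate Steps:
$\left(g{\left(27 \right)} - 42951\right) \left(44702 + J{\left(176 \right)}\right) = \left(\left(92 + 27\right) - 42951\right) \left(44702 + 176\right) = \left(119 - 42951\right) 44878 = \left(-42832\right) 44878 = -1922214496$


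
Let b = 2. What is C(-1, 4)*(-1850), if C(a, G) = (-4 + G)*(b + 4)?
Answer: 0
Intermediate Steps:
C(a, G) = -24 + 6*G (C(a, G) = (-4 + G)*(2 + 4) = (-4 + G)*6 = -24 + 6*G)
C(-1, 4)*(-1850) = (-24 + 6*4)*(-1850) = (-24 + 24)*(-1850) = 0*(-1850) = 0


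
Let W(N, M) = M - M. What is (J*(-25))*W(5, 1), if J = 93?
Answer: 0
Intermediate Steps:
W(N, M) = 0
(J*(-25))*W(5, 1) = (93*(-25))*0 = -2325*0 = 0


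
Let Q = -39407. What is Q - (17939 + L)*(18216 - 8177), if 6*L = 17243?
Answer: -1253876645/6 ≈ -2.0898e+8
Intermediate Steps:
L = 17243/6 (L = (1/6)*17243 = 17243/6 ≈ 2873.8)
Q - (17939 + L)*(18216 - 8177) = -39407 - (17939 + 17243/6)*(18216 - 8177) = -39407 - 124877*10039/6 = -39407 - 1*1253640203/6 = -39407 - 1253640203/6 = -1253876645/6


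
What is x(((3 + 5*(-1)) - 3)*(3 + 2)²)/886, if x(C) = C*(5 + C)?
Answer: 7500/443 ≈ 16.930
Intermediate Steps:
x(((3 + 5*(-1)) - 3)*(3 + 2)²)/886 = ((((3 + 5*(-1)) - 3)*(3 + 2)²)*(5 + ((3 + 5*(-1)) - 3)*(3 + 2)²))/886 = ((((3 - 5) - 3)*5²)*(5 + ((3 - 5) - 3)*5²))*(1/886) = (((-2 - 3)*25)*(5 + (-2 - 3)*25))*(1/886) = ((-5*25)*(5 - 5*25))*(1/886) = -125*(5 - 125)*(1/886) = -125*(-120)*(1/886) = 15000*(1/886) = 7500/443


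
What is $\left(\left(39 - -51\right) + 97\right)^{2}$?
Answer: $34969$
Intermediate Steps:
$\left(\left(39 - -51\right) + 97\right)^{2} = \left(\left(39 + 51\right) + 97\right)^{2} = \left(90 + 97\right)^{2} = 187^{2} = 34969$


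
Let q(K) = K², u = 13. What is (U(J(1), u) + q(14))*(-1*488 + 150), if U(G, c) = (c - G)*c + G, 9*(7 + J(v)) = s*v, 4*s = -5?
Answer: -456976/3 ≈ -1.5233e+5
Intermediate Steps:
s = -5/4 (s = (¼)*(-5) = -5/4 ≈ -1.2500)
J(v) = -7 - 5*v/36 (J(v) = -7 + (-5*v/4)/9 = -7 - 5*v/36)
U(G, c) = G + c*(c - G) (U(G, c) = c*(c - G) + G = G + c*(c - G))
(U(J(1), u) + q(14))*(-1*488 + 150) = (((-7 - 5/36*1) + 13² - 1*(-7 - 5/36*1)*13) + 14²)*(-1*488 + 150) = (((-7 - 5/36) + 169 - 1*(-7 - 5/36)*13) + 196)*(-488 + 150) = ((-257/36 + 169 - 1*(-257/36)*13) + 196)*(-338) = ((-257/36 + 169 + 3341/36) + 196)*(-338) = (764/3 + 196)*(-338) = (1352/3)*(-338) = -456976/3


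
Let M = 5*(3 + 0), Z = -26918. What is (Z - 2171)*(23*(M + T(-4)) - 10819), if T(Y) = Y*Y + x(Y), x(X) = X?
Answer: 296649622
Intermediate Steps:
T(Y) = Y + Y² (T(Y) = Y*Y + Y = Y² + Y = Y + Y²)
M = 15 (M = 5*3 = 15)
(Z - 2171)*(23*(M + T(-4)) - 10819) = (-26918 - 2171)*(23*(15 - 4*(1 - 4)) - 10819) = -29089*(23*(15 - 4*(-3)) - 10819) = -29089*(23*(15 + 12) - 10819) = -29089*(23*27 - 10819) = -29089*(621 - 10819) = -29089*(-10198) = 296649622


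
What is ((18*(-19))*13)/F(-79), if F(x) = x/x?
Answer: -4446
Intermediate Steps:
F(x) = 1
((18*(-19))*13)/F(-79) = ((18*(-19))*13)/1 = -342*13*1 = -4446*1 = -4446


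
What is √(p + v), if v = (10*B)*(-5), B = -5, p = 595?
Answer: 13*√5 ≈ 29.069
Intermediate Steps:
v = 250 (v = (10*(-5))*(-5) = -50*(-5) = 250)
√(p + v) = √(595 + 250) = √845 = 13*√5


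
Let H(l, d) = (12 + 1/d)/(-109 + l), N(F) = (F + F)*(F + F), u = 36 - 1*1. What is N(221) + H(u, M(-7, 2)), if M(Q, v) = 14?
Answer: 202396935/1036 ≈ 1.9536e+5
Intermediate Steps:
u = 35 (u = 36 - 1 = 35)
N(F) = 4*F² (N(F) = (2*F)*(2*F) = 4*F²)
H(l, d) = (12 + 1/d)/(-109 + l)
N(221) + H(u, M(-7, 2)) = 4*221² + (1 + 12*14)/(14*(-109 + 35)) = 4*48841 + (1/14)*(1 + 168)/(-74) = 195364 + (1/14)*(-1/74)*169 = 195364 - 169/1036 = 202396935/1036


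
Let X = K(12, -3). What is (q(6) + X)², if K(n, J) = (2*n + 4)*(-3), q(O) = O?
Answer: 6084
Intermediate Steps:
K(n, J) = -12 - 6*n (K(n, J) = (4 + 2*n)*(-3) = -12 - 6*n)
X = -84 (X = -12 - 6*12 = -12 - 72 = -84)
(q(6) + X)² = (6 - 84)² = (-78)² = 6084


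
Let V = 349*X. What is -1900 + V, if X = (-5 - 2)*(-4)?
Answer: 7872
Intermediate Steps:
X = 28 (X = -7*(-4) = 28)
V = 9772 (V = 349*28 = 9772)
-1900 + V = -1900 + 9772 = 7872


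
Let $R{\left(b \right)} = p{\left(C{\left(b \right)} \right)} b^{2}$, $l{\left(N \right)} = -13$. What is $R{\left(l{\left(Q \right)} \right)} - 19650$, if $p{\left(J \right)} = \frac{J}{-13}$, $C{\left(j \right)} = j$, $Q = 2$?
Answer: $-19481$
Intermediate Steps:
$p{\left(J \right)} = - \frac{J}{13}$ ($p{\left(J \right)} = J \left(- \frac{1}{13}\right) = - \frac{J}{13}$)
$R{\left(b \right)} = - \frac{b^{3}}{13}$ ($R{\left(b \right)} = - \frac{b}{13} b^{2} = - \frac{b^{3}}{13}$)
$R{\left(l{\left(Q \right)} \right)} - 19650 = - \frac{\left(-13\right)^{3}}{13} - 19650 = \left(- \frac{1}{13}\right) \left(-2197\right) - 19650 = 169 - 19650 = -19481$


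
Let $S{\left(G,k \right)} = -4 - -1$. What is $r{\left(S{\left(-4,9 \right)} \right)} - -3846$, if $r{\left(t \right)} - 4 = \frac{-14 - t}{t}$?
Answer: $\frac{11561}{3} \approx 3853.7$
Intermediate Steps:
$S{\left(G,k \right)} = -3$ ($S{\left(G,k \right)} = -4 + 1 = -3$)
$r{\left(t \right)} = 4 + \frac{-14 - t}{t}$
$r{\left(S{\left(-4,9 \right)} \right)} - -3846 = \left(3 - \frac{14}{-3}\right) - -3846 = \left(3 - - \frac{14}{3}\right) + 3846 = \left(3 + \frac{14}{3}\right) + 3846 = \frac{23}{3} + 3846 = \frac{11561}{3}$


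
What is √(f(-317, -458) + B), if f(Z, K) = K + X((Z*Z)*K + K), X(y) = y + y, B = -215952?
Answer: 5*I*√3690610 ≈ 9605.5*I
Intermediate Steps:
X(y) = 2*y
f(Z, K) = 3*K + 2*K*Z² (f(Z, K) = K + 2*((Z*Z)*K + K) = K + 2*(Z²*K + K) = K + 2*(K*Z² + K) = K + 2*(K + K*Z²) = K + (2*K + 2*K*Z²) = 3*K + 2*K*Z²)
√(f(-317, -458) + B) = √(-458*(3 + 2*(-317)²) - 215952) = √(-458*(3 + 2*100489) - 215952) = √(-458*(3 + 200978) - 215952) = √(-458*200981 - 215952) = √(-92049298 - 215952) = √(-92265250) = 5*I*√3690610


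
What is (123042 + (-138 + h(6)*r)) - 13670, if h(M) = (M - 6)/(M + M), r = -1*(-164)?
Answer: 109234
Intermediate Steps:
r = 164
h(M) = (-6 + M)/(2*M) (h(M) = (-6 + M)/((2*M)) = (-6 + M)*(1/(2*M)) = (-6 + M)/(2*M))
(123042 + (-138 + h(6)*r)) - 13670 = (123042 + (-138 + ((1/2)*(-6 + 6)/6)*164)) - 13670 = (123042 + (-138 + ((1/2)*(1/6)*0)*164)) - 13670 = (123042 + (-138 + 0*164)) - 13670 = (123042 + (-138 + 0)) - 13670 = (123042 - 138) - 13670 = 122904 - 13670 = 109234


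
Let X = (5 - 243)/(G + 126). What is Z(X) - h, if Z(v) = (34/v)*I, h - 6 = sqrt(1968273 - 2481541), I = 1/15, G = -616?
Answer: -4/3 - 2*I*sqrt(128317) ≈ -1.3333 - 716.43*I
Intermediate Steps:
I = 1/15 ≈ 0.066667
X = 17/35 (X = (5 - 243)/(-616 + 126) = -238/(-490) = -238*(-1/490) = 17/35 ≈ 0.48571)
h = 6 + 2*I*sqrt(128317) (h = 6 + sqrt(1968273 - 2481541) = 6 + sqrt(-513268) = 6 + 2*I*sqrt(128317) ≈ 6.0 + 716.43*I)
Z(v) = 34/(15*v) (Z(v) = (34/v)*(1/15) = 34/(15*v))
Z(X) - h = 34/(15*(17/35)) - (6 + 2*I*sqrt(128317)) = (34/15)*(35/17) + (-6 - 2*I*sqrt(128317)) = 14/3 + (-6 - 2*I*sqrt(128317)) = -4/3 - 2*I*sqrt(128317)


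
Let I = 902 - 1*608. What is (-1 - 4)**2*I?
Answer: 7350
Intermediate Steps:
I = 294 (I = 902 - 608 = 294)
(-1 - 4)**2*I = (-1 - 4)**2*294 = (-5)**2*294 = 25*294 = 7350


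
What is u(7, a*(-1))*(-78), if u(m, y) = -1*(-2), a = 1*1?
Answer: -156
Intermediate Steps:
a = 1
u(m, y) = 2
u(7, a*(-1))*(-78) = 2*(-78) = -156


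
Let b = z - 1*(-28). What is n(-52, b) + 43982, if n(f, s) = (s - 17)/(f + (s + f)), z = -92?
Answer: 2463019/56 ≈ 43983.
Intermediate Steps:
b = -64 (b = -92 - 1*(-28) = -92 + 28 = -64)
n(f, s) = (-17 + s)/(s + 2*f) (n(f, s) = (-17 + s)/(f + (f + s)) = (-17 + s)/(s + 2*f))
n(-52, b) + 43982 = (-17 - 64)/(-64 + 2*(-52)) + 43982 = -81/(-64 - 104) + 43982 = -81/(-168) + 43982 = -1/168*(-81) + 43982 = 27/56 + 43982 = 2463019/56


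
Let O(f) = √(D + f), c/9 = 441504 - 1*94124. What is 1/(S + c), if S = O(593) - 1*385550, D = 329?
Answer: 1370435/3756184177989 - √922/7512368355978 ≈ 3.6484e-7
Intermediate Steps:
c = 3126420 (c = 9*(441504 - 1*94124) = 9*(441504 - 94124) = 9*347380 = 3126420)
O(f) = √(329 + f)
S = -385550 + √922 (S = √(329 + 593) - 1*385550 = √922 - 385550 = -385550 + √922 ≈ -3.8552e+5)
1/(S + c) = 1/((-385550 + √922) + 3126420) = 1/(2740870 + √922)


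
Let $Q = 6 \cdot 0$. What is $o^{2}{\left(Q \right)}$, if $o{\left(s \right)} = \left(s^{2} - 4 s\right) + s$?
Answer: $0$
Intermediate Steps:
$Q = 0$
$o{\left(s \right)} = s^{2} - 3 s$
$o^{2}{\left(Q \right)} = \left(0 \left(-3 + 0\right)\right)^{2} = \left(0 \left(-3\right)\right)^{2} = 0^{2} = 0$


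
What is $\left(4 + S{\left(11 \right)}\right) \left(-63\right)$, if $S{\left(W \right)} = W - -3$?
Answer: $-1134$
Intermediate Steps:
$S{\left(W \right)} = 3 + W$ ($S{\left(W \right)} = W + 3 = 3 + W$)
$\left(4 + S{\left(11 \right)}\right) \left(-63\right) = \left(4 + \left(3 + 11\right)\right) \left(-63\right) = \left(4 + 14\right) \left(-63\right) = 18 \left(-63\right) = -1134$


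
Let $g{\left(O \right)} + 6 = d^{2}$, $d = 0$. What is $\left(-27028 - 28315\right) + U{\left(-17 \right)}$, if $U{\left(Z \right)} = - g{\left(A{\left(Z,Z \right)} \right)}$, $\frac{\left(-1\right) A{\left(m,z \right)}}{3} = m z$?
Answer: $-55337$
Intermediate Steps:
$A{\left(m,z \right)} = - 3 m z$
$g{\left(O \right)} = -6$ ($g{\left(O \right)} = -6 + 0^{2} = -6 + 0 = -6$)
$U{\left(Z \right)} = 6$ ($U{\left(Z \right)} = \left(-1\right) \left(-6\right) = 6$)
$\left(-27028 - 28315\right) + U{\left(-17 \right)} = \left(-27028 - 28315\right) + 6 = -55343 + 6 = -55337$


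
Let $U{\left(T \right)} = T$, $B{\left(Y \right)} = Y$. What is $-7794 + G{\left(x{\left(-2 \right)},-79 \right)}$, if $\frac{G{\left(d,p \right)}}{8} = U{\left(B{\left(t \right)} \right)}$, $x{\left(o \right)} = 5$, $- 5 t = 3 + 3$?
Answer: $- \frac{39018}{5} \approx -7803.6$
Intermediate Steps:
$t = - \frac{6}{5}$ ($t = - \frac{3 + 3}{5} = \left(- \frac{1}{5}\right) 6 = - \frac{6}{5} \approx -1.2$)
$G{\left(d,p \right)} = - \frac{48}{5}$ ($G{\left(d,p \right)} = 8 \left(- \frac{6}{5}\right) = - \frac{48}{5}$)
$-7794 + G{\left(x{\left(-2 \right)},-79 \right)} = -7794 - \frac{48}{5} = - \frac{39018}{5}$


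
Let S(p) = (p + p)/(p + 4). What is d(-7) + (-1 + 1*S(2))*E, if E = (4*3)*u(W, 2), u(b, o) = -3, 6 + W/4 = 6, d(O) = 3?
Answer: 15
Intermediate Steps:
S(p) = 2*p/(4 + p) (S(p) = (2*p)/(4 + p) = 2*p/(4 + p))
W = 0 (W = -24 + 4*6 = -24 + 24 = 0)
E = -36 (E = (4*3)*(-3) = 12*(-3) = -36)
d(-7) + (-1 + 1*S(2))*E = 3 + (-1 + 1*(2*2/(4 + 2)))*(-36) = 3 + (-1 + 1*(2*2/6))*(-36) = 3 + (-1 + 1*(2*2*(⅙)))*(-36) = 3 + (-1 + 1*(⅔))*(-36) = 3 + (-1 + ⅔)*(-36) = 3 - ⅓*(-36) = 3 + 12 = 15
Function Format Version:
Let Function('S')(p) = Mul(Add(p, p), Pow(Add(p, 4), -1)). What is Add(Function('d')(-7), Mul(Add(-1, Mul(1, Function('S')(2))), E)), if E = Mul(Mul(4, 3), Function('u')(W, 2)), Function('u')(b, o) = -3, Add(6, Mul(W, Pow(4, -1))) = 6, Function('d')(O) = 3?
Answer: 15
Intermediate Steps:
Function('S')(p) = Mul(2, p, Pow(Add(4, p), -1)) (Function('S')(p) = Mul(Mul(2, p), Pow(Add(4, p), -1)) = Mul(2, p, Pow(Add(4, p), -1)))
W = 0 (W = Add(-24, Mul(4, 6)) = Add(-24, 24) = 0)
E = -36 (E = Mul(Mul(4, 3), -3) = Mul(12, -3) = -36)
Add(Function('d')(-7), Mul(Add(-1, Mul(1, Function('S')(2))), E)) = Add(3, Mul(Add(-1, Mul(1, Mul(2, 2, Pow(Add(4, 2), -1)))), -36)) = Add(3, Mul(Add(-1, Mul(1, Mul(2, 2, Pow(6, -1)))), -36)) = Add(3, Mul(Add(-1, Mul(1, Mul(2, 2, Rational(1, 6)))), -36)) = Add(3, Mul(Add(-1, Mul(1, Rational(2, 3))), -36)) = Add(3, Mul(Add(-1, Rational(2, 3)), -36)) = Add(3, Mul(Rational(-1, 3), -36)) = Add(3, 12) = 15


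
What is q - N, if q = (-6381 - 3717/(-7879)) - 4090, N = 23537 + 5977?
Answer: -315038098/7879 ≈ -39985.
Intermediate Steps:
N = 29514
q = -82497292/7879 (q = (-6381 - 3717*(-1/7879)) - 4090 = (-6381 + 3717/7879) - 4090 = -50272182/7879 - 4090 = -82497292/7879 ≈ -10471.)
q - N = -82497292/7879 - 1*29514 = -82497292/7879 - 29514 = -315038098/7879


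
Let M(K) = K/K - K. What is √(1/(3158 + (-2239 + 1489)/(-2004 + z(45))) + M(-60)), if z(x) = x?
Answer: √64867626216302/1031212 ≈ 7.8103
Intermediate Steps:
M(K) = 1 - K
√(1/(3158 + (-2239 + 1489)/(-2004 + z(45))) + M(-60)) = √(1/(3158 + (-2239 + 1489)/(-2004 + 45)) + (1 - 1*(-60))) = √(1/(3158 - 750/(-1959)) + (1 + 60)) = √(1/(3158 - 750*(-1/1959)) + 61) = √(1/(3158 + 250/653) + 61) = √(1/(2062424/653) + 61) = √(653/2062424 + 61) = √(125808517/2062424) = √64867626216302/1031212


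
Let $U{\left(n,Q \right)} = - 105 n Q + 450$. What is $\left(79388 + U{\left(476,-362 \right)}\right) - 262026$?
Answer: $17910572$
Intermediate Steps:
$U{\left(n,Q \right)} = 450 - 105 Q n$ ($U{\left(n,Q \right)} = - 105 Q n + 450 = 450 - 105 Q n$)
$\left(79388 + U{\left(476,-362 \right)}\right) - 262026 = \left(79388 - \left(-450 - 18092760\right)\right) - 262026 = \left(79388 + \left(450 + 18092760\right)\right) - 262026 = \left(79388 + 18093210\right) - 262026 = 18172598 - 262026 = 17910572$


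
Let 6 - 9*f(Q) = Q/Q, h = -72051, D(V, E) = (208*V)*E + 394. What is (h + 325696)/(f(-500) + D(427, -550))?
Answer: -2282805/439635649 ≈ -0.0051925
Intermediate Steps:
D(V, E) = 394 + 208*E*V (D(V, E) = 208*E*V + 394 = 394 + 208*E*V)
f(Q) = 5/9 (f(Q) = ⅔ - Q/(9*Q) = ⅔ - ⅑*1 = ⅔ - ⅑ = 5/9)
(h + 325696)/(f(-500) + D(427, -550)) = (-72051 + 325696)/(5/9 + (394 + 208*(-550)*427)) = 253645/(5/9 + (394 - 48848800)) = 253645/(5/9 - 48848406) = 253645/(-439635649/9) = 253645*(-9/439635649) = -2282805/439635649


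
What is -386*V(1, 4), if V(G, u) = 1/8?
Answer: -193/4 ≈ -48.250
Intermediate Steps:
V(G, u) = ⅛
-386*V(1, 4) = -386*⅛ = -193/4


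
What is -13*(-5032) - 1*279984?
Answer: -214568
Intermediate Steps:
-13*(-5032) - 1*279984 = 65416 - 279984 = -214568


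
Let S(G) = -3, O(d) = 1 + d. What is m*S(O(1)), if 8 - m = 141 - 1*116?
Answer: 51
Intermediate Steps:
m = -17 (m = 8 - (141 - 1*116) = 8 - (141 - 116) = 8 - 1*25 = 8 - 25 = -17)
m*S(O(1)) = -17*(-3) = 51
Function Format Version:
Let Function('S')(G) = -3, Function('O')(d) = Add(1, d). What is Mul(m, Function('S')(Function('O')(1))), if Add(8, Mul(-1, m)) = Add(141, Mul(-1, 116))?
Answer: 51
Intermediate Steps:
m = -17 (m = Add(8, Mul(-1, Add(141, Mul(-1, 116)))) = Add(8, Mul(-1, Add(141, -116))) = Add(8, Mul(-1, 25)) = Add(8, -25) = -17)
Mul(m, Function('S')(Function('O')(1))) = Mul(-17, -3) = 51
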